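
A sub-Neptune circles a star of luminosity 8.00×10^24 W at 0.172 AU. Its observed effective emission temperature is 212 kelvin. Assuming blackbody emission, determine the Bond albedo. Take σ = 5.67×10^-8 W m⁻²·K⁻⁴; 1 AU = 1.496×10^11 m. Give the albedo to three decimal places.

Orbital distance: d = 0.172 AU = 2.573×10^10 m.
Spreading L over a sphere of radius d: S = 8.00×10^24/(4π·2.57×10^10²) = 961.5 W m⁻².
From σT⁴ = S(1−α)/4 we invert for α: 1−α = 4σT⁴/S.
σT⁴ = 114.5 W m⁻², so 4σT⁴ = 458.1 W m⁻².
Hence α = 1 − 458.1/961.5 = 0.5235.

0.524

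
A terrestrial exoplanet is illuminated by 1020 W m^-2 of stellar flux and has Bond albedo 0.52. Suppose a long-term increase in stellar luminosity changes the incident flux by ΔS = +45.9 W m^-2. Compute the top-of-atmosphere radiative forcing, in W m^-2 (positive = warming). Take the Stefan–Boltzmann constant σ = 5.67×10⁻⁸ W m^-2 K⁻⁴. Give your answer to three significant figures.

5.51 W m^-2

TOA radiative forcing: ΔF = (1−α)ΔS/4 = 0.48·(+45.9)/4 = 5.508 W m^-2.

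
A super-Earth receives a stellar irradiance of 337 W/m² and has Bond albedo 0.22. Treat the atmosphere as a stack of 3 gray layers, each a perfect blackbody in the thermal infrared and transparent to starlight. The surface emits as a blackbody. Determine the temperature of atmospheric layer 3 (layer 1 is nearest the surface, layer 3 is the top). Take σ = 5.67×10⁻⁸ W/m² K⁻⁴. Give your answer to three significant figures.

185 kelvin

Top-of-atmosphere balance: σT_e⁴ = S(1−α)/4 = 65.72 W/m² → T_e = 184.5 K.
Each opaque layer satisfies 2T_j⁴ = T_{j−1}⁴ + T_{j+1}⁴, giving T_k⁴ = (N+1−k)T_e⁴.
T_3 = (1)^(1/4)·184.5 = 184.5 K.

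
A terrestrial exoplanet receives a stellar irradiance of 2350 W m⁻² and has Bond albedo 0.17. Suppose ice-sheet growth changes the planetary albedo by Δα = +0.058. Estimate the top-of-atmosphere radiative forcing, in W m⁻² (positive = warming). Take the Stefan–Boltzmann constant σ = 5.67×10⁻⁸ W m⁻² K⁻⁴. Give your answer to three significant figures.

-34.1 W m⁻²

ΔF = −(S/4)Δα = −(2350/4)×(+0.058) = -34.08 W m⁻².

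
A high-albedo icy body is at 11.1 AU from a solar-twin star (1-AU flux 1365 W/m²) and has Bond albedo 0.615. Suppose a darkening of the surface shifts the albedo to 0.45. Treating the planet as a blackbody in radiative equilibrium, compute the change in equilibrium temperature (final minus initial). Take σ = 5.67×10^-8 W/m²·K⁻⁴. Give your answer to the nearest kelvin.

6 K

Irradiance scales as 1/d², so S = 1365 W/m² × (1/11.1)² = 11.08 W/m².
Initial: T₁ = [S(1−0.615)/(4σ)]^(1/4) = 65.85 K.
With α = 0.45, T₂ = 71.99 K.
ΔT = T₂ − T₁ = 6.142 K.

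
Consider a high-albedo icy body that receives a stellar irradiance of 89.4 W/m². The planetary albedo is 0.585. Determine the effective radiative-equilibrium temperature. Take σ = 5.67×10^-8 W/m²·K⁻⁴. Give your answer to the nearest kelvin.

Averaging over the sphere, the absorbed flux is S(1−α)/4 = 9.275 W/m².
Balancing against σT⁴: T = (9.275/5.67×10⁻⁸)^(1/4) = 113.1 K.

113 K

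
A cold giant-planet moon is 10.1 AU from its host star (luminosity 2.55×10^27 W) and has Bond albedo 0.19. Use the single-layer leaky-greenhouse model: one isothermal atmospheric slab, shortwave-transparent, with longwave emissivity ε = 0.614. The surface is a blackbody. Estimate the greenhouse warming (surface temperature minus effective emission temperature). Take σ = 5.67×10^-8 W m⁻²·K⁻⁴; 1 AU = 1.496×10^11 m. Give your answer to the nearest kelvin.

d = 10.1 × 1.496×10^11 m = 1.511×10^12 m.
S = L/(4πd²) = 88.88 W m⁻².
Effective emission temperature (TOA balance): σT_e⁴ = S(1−α)/4 = 18.00 W m⁻² → T_e = 133.5 K.
For a single slab of emissivity ε, T_s⁴ = 2T_e⁴/(2−ε); thus T_s = 133.5·(1.443)^(1/4) = 146.3 K.
Greenhouse warming: T_s − T_e = 12.82 K.

13 K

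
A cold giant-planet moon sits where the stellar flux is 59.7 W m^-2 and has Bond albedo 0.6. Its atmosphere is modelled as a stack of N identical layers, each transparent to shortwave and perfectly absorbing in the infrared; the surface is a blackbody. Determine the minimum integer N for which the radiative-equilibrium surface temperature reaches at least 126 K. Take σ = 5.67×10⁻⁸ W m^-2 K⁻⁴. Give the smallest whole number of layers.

2

The effective emission temperature is T_e = [S(1−α)/(4σ)]^¼ = 101.3 K.
T_s = (N+1)^(1/4)·T_e ≥ 126 K requires N+1 ≥ (T_s/T_e)⁴ = (126/101.3)⁴ = 2.394.
The minimum whole number is N = 2.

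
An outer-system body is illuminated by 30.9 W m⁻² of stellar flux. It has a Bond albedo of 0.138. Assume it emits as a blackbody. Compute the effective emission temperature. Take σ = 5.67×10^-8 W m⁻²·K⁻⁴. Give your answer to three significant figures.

Absorbed flux (global mean): S(1−α)/4 = 30.90·0.862/4 = 6.659 W m⁻².
In equilibrium σT⁴ equals this, so T = 104.1 K.

104 K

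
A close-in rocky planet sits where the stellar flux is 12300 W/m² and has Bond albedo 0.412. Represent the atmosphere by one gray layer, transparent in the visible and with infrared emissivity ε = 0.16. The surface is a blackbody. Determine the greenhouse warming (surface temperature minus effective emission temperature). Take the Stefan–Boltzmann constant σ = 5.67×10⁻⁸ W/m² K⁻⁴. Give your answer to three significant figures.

Effective emission temperature (TOA balance): σT_e⁴ = S(1−α)/4 = 1808 W/m² → T_e = 422.6 K.
For a single slab of emissivity ε, T_s⁴ = 2T_e⁴/(2−ε); thus T_s = 422.6·(1.087)^(1/4) = 431.5 K.
T_s − T_e = 431.5 − 422.6 = 8.901 K.

8.90 K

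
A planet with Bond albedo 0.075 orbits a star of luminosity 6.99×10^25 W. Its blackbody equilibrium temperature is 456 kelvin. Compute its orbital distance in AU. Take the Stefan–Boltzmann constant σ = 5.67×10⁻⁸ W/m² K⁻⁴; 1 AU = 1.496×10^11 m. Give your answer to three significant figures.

0.153 AU

Energy balance gives S = 4σT⁴/(1−α) = 10600 W/m².
Then d = [L/(4πS)]^(1/2) = 2.291×10^10 m, i.e. 0.1531 AU.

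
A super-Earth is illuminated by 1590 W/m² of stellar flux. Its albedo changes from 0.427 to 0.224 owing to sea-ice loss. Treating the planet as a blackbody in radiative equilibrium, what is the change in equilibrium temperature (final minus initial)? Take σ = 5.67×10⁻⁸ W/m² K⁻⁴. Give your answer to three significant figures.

With α = 0.427, T₁ = 251.8 K.
With α = 0.224, T₂ = 271.6 K.
ΔT = T₂ − T₁ = 19.83 K.

19.8 K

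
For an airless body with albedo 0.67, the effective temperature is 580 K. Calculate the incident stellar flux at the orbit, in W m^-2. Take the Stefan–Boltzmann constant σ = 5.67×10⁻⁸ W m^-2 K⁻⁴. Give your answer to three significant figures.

77800 W m^-2

Invert the energy balance for S: S = 4σT⁴/(1−α).
The emitted flux is σT⁴ = 6416 W m^-2.
So S = 4×6416/(1−0.67) = 77780 W m^-2.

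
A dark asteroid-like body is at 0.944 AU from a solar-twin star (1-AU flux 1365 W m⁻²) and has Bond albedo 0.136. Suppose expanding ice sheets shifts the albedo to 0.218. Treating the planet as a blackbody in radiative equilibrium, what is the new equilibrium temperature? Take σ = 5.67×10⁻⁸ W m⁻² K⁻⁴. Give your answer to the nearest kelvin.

Flux at the orbit: S = 1365/(0.944)² = 1532 W m⁻².
With the new albedo, S(1−α₂)/4 = 299.5 W m⁻², so T₂ = 269.6 K.

270 K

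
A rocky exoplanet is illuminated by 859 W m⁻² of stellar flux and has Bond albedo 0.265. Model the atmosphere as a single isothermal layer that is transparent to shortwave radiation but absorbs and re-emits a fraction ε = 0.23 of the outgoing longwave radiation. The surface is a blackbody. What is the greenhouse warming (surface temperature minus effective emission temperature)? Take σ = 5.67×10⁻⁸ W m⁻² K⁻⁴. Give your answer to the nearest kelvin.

At the top of the atmosphere, σT_e⁴ = S(1−α)/4 = 157.8 W m⁻², giving T_e = 229.7 K.
The surface balance (absorbed SW + ε·downward IR = σT_s⁴) with T_a⁴ = T_s⁴/2 reduces to T_s = T_e·[2/(2−ε)]^¼ = 236.8 K.
T_s − T_e = 236.8 − 229.7 = 7.124 K.

7 K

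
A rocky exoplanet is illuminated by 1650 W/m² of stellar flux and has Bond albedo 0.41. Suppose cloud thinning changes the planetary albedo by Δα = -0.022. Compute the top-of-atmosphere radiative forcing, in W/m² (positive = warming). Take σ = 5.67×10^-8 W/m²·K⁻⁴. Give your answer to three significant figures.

The change in absorbed flux is Δ[S(1−α)/4] = −SΔα/4 = 9.075 W/m².

9.07 W/m²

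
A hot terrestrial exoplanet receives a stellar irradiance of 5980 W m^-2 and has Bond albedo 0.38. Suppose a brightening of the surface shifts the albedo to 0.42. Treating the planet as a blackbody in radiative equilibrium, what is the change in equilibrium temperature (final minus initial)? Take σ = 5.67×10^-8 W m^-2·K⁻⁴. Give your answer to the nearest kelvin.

-6 K

Before: T₁ = [5980·0.62/(4σ)]^(1/4) = 357.6 K.
Final:   T₂ = [S(1−0.42)/(4σ)]^(1/4) = 351.7 K.
ΔT = T₂ − T₁ = -5.912 K.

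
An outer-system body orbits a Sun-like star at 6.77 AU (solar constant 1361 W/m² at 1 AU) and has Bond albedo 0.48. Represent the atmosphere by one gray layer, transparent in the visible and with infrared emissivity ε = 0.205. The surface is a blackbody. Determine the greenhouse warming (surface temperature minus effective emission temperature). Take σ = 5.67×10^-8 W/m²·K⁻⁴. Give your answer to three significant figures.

2.49 K

By the inverse-square law, S = 1361/6.77² = 29.69 W/m².
At the top of the atmosphere, σT_e⁴ = S(1−α)/4 = 3.860 W/m², giving T_e = 90.84 K.
The surface balance (absorbed SW + ε·downward IR = σT_s⁴) with T_a⁴ = T_s⁴/2 reduces to T_s = T_e·[2/(2−ε)]^¼ = 93.33 K.
Greenhouse warming: T_s − T_e = 2.489 K.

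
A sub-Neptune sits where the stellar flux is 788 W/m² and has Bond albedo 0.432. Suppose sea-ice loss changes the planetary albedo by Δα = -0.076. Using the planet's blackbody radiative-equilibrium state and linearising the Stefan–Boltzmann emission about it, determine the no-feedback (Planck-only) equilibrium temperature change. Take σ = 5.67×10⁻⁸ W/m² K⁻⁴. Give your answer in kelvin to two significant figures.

Reference equilibrium: T_e = [S(1−α)/(4σ)]^(1/4) = 210.8 K.
The change in absorbed flux is Δ[S(1−α)/4] = −SΔα/4 = 14.97 W/m².
Planck response: λ_P = 4σT_e³ = 4·5.67×10⁻⁸·(210.8)³ = 2.124 W/m²/K.
Hence the no-feedback warming is ΔF/(4σT_e³) = 7.05 K.

7.1 kelvin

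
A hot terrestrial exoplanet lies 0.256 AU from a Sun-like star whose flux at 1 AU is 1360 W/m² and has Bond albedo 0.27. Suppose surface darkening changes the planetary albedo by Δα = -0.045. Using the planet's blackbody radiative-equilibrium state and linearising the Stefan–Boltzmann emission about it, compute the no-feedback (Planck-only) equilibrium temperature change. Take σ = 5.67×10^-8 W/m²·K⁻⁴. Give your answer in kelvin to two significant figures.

7.8 K

Irradiance scales as 1/d², so S = 1360 W/m² × (1/0.256)² = 20750 W/m².
Unperturbed T_e = [20750·(1−0.27)/(4σ)]^¼ = 508.4 K.
TOA radiative forcing: ΔF = −S·Δα/4 = −20750·(-0.045)/4 = 233.5 W/m².
Planck response: λ_P = 4σT_e³ = 4·5.67×10⁻⁸·(508.4)³ = 29.80 W/m²/K.
Hence the no-feedback warming is ΔF/(4σT_e³) = 7.83 K.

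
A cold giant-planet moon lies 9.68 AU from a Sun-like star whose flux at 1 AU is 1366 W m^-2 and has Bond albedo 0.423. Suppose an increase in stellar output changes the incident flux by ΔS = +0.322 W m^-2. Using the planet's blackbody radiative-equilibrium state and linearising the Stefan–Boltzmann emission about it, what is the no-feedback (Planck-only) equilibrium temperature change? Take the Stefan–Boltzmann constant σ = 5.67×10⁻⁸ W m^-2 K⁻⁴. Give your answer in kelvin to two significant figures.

Irradiance scales as 1/d², so S = 1366 W m^-2 × (1/9.68)² = 14.58 W m^-2.
Unperturbed T_e = [14.58·(1−0.423)/(4σ)]^¼ = 78.04 K.
ΔF = Δ[S(1−α)]/4 = (1−0.423)·+0.322/4 = 0.04645 W m^-2.
Planck response: λ_P = 4σT_e³ = 4·5.67×10⁻⁸·(78.04)³ = 0.1078 W m^-2/K.
Hence the no-feedback warming is ΔF/(4σT_e³) = 0.431 K.

0.43 K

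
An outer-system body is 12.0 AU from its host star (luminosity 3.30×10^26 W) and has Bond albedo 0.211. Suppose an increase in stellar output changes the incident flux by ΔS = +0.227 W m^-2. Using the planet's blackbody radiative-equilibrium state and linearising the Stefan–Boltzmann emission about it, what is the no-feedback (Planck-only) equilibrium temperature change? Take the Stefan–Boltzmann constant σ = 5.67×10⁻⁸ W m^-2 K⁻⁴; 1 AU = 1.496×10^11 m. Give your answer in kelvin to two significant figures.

d = 12.0 × 1.496×10^11 m = 1.795×10^12 m.
Spreading L over a sphere of radius d: S = 3.30×10^26/(4π·1.80×10^12²) = 8.149 W m^-2.
Unperturbed T_e = [8.149·(1−0.211)/(4σ)]^¼ = 72.97 K.
Only a fraction (1−α) is absorbed and it's spread over 4πR², so ΔF = (1−α)ΔS/4 = 0.04478 W m^-2.
The Planck feedback parameter is 4σT_e³ = 0.08811 W m^-2/K.
Hence the no-feedback warming is ΔF/(4σT_e³) = 0.508 K.

0.51 kelvin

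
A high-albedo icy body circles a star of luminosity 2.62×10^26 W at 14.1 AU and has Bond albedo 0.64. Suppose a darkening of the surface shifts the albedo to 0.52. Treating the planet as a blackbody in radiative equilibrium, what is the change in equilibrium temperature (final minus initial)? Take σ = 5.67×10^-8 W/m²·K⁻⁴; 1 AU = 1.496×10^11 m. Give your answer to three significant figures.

d = 14.1 × 1.496×10^11 m = 2.109×10^12 m.
S = L/(4πd²) = 4.686 W/m².
Before: T₁ = [4.686·0.36/(4σ)]^(1/4) = 52.22 K.
With α = 0.52, T₂ = 56.12 K.
Change: 56.12 − 52.22 = 3.894 K.

3.89 K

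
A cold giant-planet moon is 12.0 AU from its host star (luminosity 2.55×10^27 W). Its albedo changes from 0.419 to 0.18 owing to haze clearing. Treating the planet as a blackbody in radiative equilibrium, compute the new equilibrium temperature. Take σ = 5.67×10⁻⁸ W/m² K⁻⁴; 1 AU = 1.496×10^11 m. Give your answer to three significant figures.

123 K

Orbital distance: d = 12.0 AU = 1.795×10^12 m.
S = L/(4πd²) = 62.97 W/m².
With the new albedo, S(1−α₂)/4 = 12.91 W/m², so T₂ = 122.8 K.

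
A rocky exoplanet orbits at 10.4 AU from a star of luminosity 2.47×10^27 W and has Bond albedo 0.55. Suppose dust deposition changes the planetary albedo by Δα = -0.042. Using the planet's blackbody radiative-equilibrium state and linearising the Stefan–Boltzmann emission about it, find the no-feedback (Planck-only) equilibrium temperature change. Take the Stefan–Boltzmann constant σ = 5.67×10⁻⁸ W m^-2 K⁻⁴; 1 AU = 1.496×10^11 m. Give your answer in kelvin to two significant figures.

2.6 K

Orbital distance: d = 10.4 AU = 1.556×10^12 m.
Flux at the orbit: S = L/(4πd²) = 2.47×10^27/(4π·(1.56×10^12)²) = 81.20 W m^-2.
The baseline emission temperature is T_e = 112.7 K.
The change in absorbed flux is Δ[S(1−α)/4] = −SΔα/4 = 0.8526 W m^-2.
Planck response: λ_P = 4σT_e³ = 4·5.67×10⁻⁸·(112.7)³ = 0.3243 W m^-2/K.
Hence the no-feedback warming is ΔF/(4σT_e³) = 2.63 K.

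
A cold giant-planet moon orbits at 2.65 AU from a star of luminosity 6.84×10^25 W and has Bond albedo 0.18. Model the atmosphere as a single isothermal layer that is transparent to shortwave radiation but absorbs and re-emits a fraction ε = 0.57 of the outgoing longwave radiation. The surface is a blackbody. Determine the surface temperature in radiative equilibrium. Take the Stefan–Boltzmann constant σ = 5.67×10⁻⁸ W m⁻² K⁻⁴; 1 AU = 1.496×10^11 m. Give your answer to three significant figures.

d = 2.65 × 1.496×10^11 m = 3.964×10^11 m.
Flux at the orbit: S = L/(4πd²) = 6.84×10^25/(4π·(3.96×10^11)²) = 34.63 W m⁻².
The planet radiates to space at T_e = [S(1−α)/(4σ)]^(1/4) = 105.8 K.
For a single slab of emissivity ε, T_s⁴ = 2T_e⁴/(2−ε); thus T_s = 105.8·(1.399)^(1/4) = 115.0 K.

115 K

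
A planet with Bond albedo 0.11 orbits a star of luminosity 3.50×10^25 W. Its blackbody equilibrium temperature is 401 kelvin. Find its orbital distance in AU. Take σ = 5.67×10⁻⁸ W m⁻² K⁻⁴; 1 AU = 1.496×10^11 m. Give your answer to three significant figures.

The flux needed for this T is 4σT⁴/(1−0.11) = 6589 W m⁻².
Then d = [L/(4πS)]^(1/2) = 2.056×10^10 m, i.e. 0.1374 AU.

0.137 AU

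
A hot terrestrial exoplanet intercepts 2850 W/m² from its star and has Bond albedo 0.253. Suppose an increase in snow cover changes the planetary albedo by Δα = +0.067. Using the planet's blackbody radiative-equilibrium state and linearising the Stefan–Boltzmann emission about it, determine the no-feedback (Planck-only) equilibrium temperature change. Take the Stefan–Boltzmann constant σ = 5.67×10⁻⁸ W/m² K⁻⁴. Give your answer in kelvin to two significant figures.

Reference equilibrium: T_e = [S(1−α)/(4σ)]^(1/4) = 311.3 K.
The change in absorbed flux is Δ[S(1−α)/4] = −SΔα/4 = -47.74 W/m².
Planck response: λ_P = 4σT_e³ = 4·5.67×10⁻⁸·(311.3)³ = 6.840 W/m²/K.
So ΔT₀ = -47.74/6.840 = -6.98 K.

-7.0 kelvin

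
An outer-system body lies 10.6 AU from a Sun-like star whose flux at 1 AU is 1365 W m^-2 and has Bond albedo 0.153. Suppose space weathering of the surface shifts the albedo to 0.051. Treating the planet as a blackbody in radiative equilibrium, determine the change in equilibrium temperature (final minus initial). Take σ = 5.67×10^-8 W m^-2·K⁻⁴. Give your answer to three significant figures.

2.37 K

Irradiance scales as 1/d², so S = 1365 W m^-2 × (1/10.6)² = 12.15 W m^-2.
Before: T₁ = [12.15·0.847/(4σ)]^(1/4) = 82.07 K.
After:  T₂ = [12.15·0.949/(4σ)]^(1/4) = 84.44 K.
ΔT = T₂ − T₁ = 2.367 K.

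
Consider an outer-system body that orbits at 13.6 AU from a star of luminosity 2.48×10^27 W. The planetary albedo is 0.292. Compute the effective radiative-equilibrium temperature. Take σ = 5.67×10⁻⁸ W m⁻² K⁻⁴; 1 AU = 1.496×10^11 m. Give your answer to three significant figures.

d = 13.6 × 1.496×10^11 m = 2.035×10^12 m.
S = L/(4πd²) = 47.68 W m⁻².
Averaging over the sphere, the absorbed flux is S(1−α)/4 = 8.439 W m⁻².
Balancing against σT⁴: T = (8.439/5.67×10⁻⁸)^(1/4) = 110.5 K.

110 kelvin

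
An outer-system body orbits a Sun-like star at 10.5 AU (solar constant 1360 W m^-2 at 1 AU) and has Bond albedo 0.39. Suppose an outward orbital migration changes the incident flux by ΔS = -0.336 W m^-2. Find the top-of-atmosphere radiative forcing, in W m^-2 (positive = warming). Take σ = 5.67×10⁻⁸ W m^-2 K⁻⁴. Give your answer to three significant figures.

By the inverse-square law, S = 1360/10.5² = 12.34 W m^-2.
ΔF = Δ[S(1−α)]/4 = (1−0.39)·-0.336/4 = -0.05124 W m^-2.

-0.0512 W m^-2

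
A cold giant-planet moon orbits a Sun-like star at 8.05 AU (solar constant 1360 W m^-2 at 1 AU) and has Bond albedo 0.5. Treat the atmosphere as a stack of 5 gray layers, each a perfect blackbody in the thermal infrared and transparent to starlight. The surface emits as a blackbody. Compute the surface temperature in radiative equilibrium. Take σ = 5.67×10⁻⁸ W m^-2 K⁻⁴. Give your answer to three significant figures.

129 K

By the inverse-square law, S = 1360/8.05² = 20.99 W m^-2.
OLR = S(1−α)/4 = 2.623 W m^-2; the top layer radiates at T_e = 82.47 K.
For an N-layer opaque stack, T_s⁴ = (N+1)T_e⁴, hence T_s = (6)^(1/4)×82.47 K = 129.1 K.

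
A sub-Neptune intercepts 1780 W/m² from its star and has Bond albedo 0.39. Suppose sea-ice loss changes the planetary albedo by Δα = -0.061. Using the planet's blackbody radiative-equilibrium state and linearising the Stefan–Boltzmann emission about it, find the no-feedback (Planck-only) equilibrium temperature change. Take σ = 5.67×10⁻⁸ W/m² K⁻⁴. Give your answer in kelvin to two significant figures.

Unperturbed T_e = [1780·(1−0.39)/(4σ)]^¼ = 263.0 K.
The change in absorbed flux is Δ[S(1−α)/4] = −SΔα/4 = 27.14 W/m².
Linearising σT⁴ gives d(σT⁴)/dT = 4σT_e³ = 4.128 W/m² per K.
ΔT₀ = ΔF/λ_P = 27.14/4.128 = 6.58 K.

6.6 kelvin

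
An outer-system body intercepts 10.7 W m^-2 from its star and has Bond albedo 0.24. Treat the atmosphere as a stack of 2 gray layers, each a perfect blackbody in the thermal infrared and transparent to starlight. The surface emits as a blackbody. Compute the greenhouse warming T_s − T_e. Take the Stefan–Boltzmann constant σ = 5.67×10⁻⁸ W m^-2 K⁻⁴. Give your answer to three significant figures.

Top-of-atmosphere balance: σT_e⁴ = S(1−α)/4 = 2.033 W m^-2 → T_e = 77.38 K.
Surface: T_s = (3)^¼·T_e = 101.8 K.
Warming: T_s − T_e = 24.46 K.

24.5 kelvin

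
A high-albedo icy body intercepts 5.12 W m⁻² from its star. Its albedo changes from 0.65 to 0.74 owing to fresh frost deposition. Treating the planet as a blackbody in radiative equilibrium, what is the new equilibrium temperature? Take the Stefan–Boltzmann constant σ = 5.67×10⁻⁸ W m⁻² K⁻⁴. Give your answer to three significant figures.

With the new albedo, S(1−α₂)/4 = 0.3328 W m⁻², so T₂ = 49.22 K.

49.2 K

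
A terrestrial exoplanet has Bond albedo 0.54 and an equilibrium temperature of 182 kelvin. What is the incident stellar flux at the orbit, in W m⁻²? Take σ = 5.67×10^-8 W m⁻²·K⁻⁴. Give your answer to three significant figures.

From S(1−α)/4 = σT⁴: S = 4σT⁴/(1−α).
σT⁴ = 5.67×10⁻⁸·(182)⁴ = 62.21 W m⁻².
So S = 4×62.21/(1−0.54) = 541.0 W m⁻².

541 W m⁻²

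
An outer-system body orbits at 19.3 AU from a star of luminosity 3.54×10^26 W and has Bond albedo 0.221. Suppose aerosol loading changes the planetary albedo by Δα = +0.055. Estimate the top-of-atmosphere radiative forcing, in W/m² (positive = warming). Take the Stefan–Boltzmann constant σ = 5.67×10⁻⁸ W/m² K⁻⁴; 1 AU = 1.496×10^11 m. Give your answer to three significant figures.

-0.0465 W/m²

d = 19.3 × 1.496×10^11 m = 2.887×10^12 m.
Spreading L over a sphere of radius d: S = 3.54×10^26/(4π·2.89×10^12²) = 3.379 W/m².
The change in absorbed flux is Δ[S(1−α)/4] = −SΔα/4 = -0.04646 W/m².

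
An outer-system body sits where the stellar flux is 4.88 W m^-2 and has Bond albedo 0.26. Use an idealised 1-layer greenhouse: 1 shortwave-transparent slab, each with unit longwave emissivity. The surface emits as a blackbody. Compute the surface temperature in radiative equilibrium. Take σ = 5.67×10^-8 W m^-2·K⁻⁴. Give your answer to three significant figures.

75.1 kelvin

Top-of-atmosphere balance: σT_e⁴ = S(1−α)/4 = 0.9028 W m^-2 → T_e = 63.17 K.
Layer-by-layer balance gives σT_s⁴ = (N+1)σT_e⁴, so T_s = 2^¼·63.17 = 75.12 K.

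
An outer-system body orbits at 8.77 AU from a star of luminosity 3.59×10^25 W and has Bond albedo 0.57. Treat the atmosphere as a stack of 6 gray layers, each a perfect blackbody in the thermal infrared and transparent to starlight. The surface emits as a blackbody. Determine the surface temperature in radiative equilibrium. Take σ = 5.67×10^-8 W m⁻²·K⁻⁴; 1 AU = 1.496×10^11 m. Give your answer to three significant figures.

Orbital distance: d = 8.77 AU = 1.312×10^12 m.
Spreading L over a sphere of radius d: S = 3.59×10^25/(4π·1.31×10^12²) = 1.660 W m⁻².
OLR = S(1−α)/4 = 0.1784 W m⁻²; the top layer radiates at T_e = 42.12 K.
Layer-by-layer balance gives σT_s⁴ = (N+1)σT_e⁴, so T_s = 7^¼·42.12 = 68.51 K.

68.5 kelvin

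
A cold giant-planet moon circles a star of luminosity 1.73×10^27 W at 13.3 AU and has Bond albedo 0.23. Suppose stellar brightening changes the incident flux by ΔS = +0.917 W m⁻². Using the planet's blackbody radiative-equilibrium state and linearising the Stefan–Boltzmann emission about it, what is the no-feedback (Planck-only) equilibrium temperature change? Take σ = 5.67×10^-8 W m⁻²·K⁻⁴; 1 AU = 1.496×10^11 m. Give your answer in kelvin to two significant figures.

0.69 K

d = 13.3 × 1.496×10^11 m = 1.990×10^12 m.
S = L/(4πd²) = 34.78 W m⁻².
Unperturbed T_e = [34.78·(1−0.23)/(4σ)]^¼ = 104.2 K.
ΔF = Δ[S(1−α)]/4 = (1−0.23)·+0.917/4 = 0.1765 W m⁻².
The Planck feedback parameter is 4σT_e³ = 0.2569 W m⁻²/K.
So ΔT₀ = 0.1765/0.2569 = 0.687 K.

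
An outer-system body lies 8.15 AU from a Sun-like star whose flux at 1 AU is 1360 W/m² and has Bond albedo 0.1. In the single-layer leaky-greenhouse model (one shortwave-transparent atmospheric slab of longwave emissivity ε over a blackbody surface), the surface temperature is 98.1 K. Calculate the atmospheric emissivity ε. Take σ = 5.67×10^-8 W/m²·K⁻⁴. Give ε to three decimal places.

0.245

By the inverse-square law, S = 1360/8.15² = 20.47 W/m².
Effective temperature: T_e = [S(1−α)/(4σ)]^(1/4) = 94.94 K.
Inverting T_s⁴ = 2T_e⁴/(2−ε): (T_e/T_s)⁴ = 0.8773, so ε = 2(1 − 0.8773) = 0.2454.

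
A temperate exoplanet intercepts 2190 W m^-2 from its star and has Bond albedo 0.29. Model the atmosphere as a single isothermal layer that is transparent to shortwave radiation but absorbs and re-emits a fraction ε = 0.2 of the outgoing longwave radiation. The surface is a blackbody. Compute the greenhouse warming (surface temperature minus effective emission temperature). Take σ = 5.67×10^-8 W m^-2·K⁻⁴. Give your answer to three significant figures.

The planet radiates to space at T_e = [S(1−α)/(4σ)]^(1/4) = 287.7 K.
For a single slab of emissivity ε, T_s⁴ = 2T_e⁴/(2−ε); thus T_s = 287.7·(1.111)^(1/4) = 295.4 K.
T_s − T_e = 295.4 − 287.7 = 7.680 K.

7.68 K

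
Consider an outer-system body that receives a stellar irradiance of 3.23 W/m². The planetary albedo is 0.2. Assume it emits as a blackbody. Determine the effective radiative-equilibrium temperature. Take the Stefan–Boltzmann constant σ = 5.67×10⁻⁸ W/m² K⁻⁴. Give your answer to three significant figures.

Absorbed flux (global mean): S(1−α)/4 = 3.230·0.8/4 = 0.6460 W/m².
Set σT⁴ = 0.6460 → T = (0.6460/σ)^(1/4) = 58.10 K.

58.1 K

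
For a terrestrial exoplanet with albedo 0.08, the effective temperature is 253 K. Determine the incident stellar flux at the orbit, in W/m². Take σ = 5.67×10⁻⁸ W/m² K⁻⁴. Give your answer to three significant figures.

Invert the energy balance for S: S = 4σT⁴/(1−α).
The emitted flux is σT⁴ = 232.3 W/m².
S = 4·232.3/0.92 = 1010 W/m².

1010 W/m²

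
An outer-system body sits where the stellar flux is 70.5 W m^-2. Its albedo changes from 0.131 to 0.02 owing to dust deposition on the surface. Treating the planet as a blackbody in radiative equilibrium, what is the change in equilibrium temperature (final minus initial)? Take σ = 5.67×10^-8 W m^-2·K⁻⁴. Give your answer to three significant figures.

Before: T₁ = [70.50·0.869/(4σ)]^(1/4) = 128.2 K.
After:  T₂ = [70.50·0.98/(4σ)]^(1/4) = 132.1 K.
Change: 132.1 − 128.2 = 3.911 K.

3.91 K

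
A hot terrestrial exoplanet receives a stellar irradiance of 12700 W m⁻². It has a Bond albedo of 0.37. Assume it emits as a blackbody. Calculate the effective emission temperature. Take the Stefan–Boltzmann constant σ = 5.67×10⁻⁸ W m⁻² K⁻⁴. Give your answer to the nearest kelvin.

The planet absorbs (1−α)S over its disc πR² and re-emits over 4πR², so the mean absorbed flux is (1−0.37)·12700/4 = 2000 W m⁻².
In equilibrium σT⁴ equals this, so T = 433.4 K.

433 K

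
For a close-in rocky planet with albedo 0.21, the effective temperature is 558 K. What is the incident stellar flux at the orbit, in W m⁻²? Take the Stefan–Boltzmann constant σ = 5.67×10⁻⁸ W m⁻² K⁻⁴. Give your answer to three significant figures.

Invert the energy balance for S: S = 4σT⁴/(1−α).
The emitted flux is σT⁴ = 5497 W m⁻².
So S = 4×5497/(1−0.21) = 27830 W m⁻².

27800 W m⁻²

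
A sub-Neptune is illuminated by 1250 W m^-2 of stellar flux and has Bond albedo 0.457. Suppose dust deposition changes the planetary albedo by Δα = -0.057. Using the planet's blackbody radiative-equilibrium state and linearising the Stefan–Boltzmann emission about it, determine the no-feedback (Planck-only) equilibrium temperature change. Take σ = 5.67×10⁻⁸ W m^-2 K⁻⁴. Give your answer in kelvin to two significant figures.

Unperturbed T_e = [1250·(1−0.457)/(4σ)]^¼ = 233.9 K.
The change in absorbed flux is Δ[S(1−α)/4] = −SΔα/4 = 17.81 W m^-2.
The Planck feedback parameter is 4σT_e³ = 2.902 W m^-2/K.
So ΔT₀ = 17.81/2.902 = 6.14 K.

6.1 K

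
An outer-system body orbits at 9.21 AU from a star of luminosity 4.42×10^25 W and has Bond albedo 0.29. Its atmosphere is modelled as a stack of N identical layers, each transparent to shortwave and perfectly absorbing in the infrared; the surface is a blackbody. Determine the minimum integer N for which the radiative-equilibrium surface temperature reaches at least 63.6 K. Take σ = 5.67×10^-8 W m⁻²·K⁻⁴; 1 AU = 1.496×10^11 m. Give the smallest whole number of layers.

2

Orbital distance: d = 9.21 AU = 1.378×10^12 m.
S = L/(4πd²) = 1.853 W m⁻².
Top-of-atmosphere balance: σT_e⁴ = S(1−α)/4 = 0.3289 W m⁻² → T_e = 49.08 K.
Need (N+1)T_e⁴ ≥ T_s⁴, i.e. N+1 ≥ (63.6/49.08)⁴ = 2.821.
The minimum whole number is N = 2.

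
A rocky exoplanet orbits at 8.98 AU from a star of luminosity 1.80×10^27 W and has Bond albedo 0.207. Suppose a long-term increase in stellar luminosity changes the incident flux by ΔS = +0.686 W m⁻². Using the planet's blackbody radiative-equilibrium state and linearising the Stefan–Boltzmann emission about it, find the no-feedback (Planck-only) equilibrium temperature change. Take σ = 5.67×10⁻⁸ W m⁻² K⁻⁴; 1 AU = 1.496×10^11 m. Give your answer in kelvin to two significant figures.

d = 8.98 × 1.496×10^11 m = 1.343×10^12 m.
S = L/(4πd²) = 79.37 W m⁻².
The baseline emission temperature is T_e = 129.1 K.
Only a fraction (1−α) is absorbed and it's spread over 4πR², so ΔF = (1−α)ΔS/4 = 0.1360 W m⁻².
Planck response: λ_P = 4σT_e³ = 4·5.67×10⁻⁸·(129.1)³ = 0.4876 W m⁻²/K.
ΔT₀ = ΔF/λ_P = 0.1360/0.4876 = 0.279 K.

0.28 K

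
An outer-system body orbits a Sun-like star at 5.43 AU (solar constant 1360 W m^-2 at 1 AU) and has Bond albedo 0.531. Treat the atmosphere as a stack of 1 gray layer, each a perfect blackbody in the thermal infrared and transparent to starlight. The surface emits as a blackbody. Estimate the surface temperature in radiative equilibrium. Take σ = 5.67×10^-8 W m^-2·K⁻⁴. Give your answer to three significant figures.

118 K

Flux at the orbit: S = 1360/(5.43)² = 46.13 W m^-2.
OLR = S(1−α)/4 = 5.408 W m^-2; the top layer radiates at T_e = 98.83 K.
Layer-by-layer balance gives σT_s⁴ = (N+1)σT_e⁴, so T_s = 2^¼·98.83 = 117.5 K.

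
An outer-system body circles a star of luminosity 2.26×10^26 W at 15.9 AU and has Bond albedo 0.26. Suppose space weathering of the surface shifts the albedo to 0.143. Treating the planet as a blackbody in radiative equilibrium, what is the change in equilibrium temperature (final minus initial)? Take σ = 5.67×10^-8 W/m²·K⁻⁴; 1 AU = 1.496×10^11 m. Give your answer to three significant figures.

Orbital distance: d = 15.9 AU = 2.379×10^12 m.
Spreading L over a sphere of radius d: S = 2.26×10^26/(4π·2.38×10^12²) = 3.179 W/m².
With α = 0.26, T₁ = 56.75 K.
After:  T₂ = [3.179·0.857/(4σ)]^(1/4) = 58.87 K.
Change: 58.87 − 56.75 = 2.121 K.

2.12 K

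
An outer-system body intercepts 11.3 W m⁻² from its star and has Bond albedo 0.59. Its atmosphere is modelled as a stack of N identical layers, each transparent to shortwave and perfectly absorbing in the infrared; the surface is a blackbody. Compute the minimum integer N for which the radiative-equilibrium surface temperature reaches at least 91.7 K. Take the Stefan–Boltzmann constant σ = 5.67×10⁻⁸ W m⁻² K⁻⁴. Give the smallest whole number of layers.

3

Top-of-atmosphere balance: σT_e⁴ = S(1−α)/4 = 1.158 W m⁻² → T_e = 67.23 K.
T_s = (N+1)^(1/4)·T_e ≥ 91.7 K requires N+1 ≥ (T_s/T_e)⁴ = (91.7/67.23)⁴ = 3.461.
So N ≥ 2.461; the smallest integer is N = 3.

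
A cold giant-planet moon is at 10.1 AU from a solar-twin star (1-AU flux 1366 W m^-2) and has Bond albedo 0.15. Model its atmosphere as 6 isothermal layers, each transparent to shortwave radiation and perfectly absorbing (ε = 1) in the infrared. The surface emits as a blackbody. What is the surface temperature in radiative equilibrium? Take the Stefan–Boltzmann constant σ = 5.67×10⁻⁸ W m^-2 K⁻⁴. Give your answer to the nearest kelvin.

Flux at the orbit: S = 1366/(10.1)² = 13.39 W m^-2.
OLR = S(1−α)/4 = 2.846 W m^-2; the top layer radiates at T_e = 84.17 K.
For an N-layer opaque stack, T_s⁴ = (N+1)T_e⁴, hence T_s = (7)^(1/4)×84.17 K = 136.9 K.

137 K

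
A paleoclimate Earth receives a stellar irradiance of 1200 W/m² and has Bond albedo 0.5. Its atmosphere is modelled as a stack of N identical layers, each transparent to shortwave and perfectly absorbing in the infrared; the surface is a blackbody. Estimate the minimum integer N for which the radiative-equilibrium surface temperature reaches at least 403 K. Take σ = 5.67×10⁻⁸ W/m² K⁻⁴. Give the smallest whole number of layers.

9

OLR = S(1−α)/4 = 150.0 W/m²; the top layer radiates at T_e = 226.8 K.
Need (N+1)T_e⁴ ≥ T_s⁴, i.e. N+1 ≥ (403/226.8)⁴ = 9.970.
The minimum whole number is N = 9.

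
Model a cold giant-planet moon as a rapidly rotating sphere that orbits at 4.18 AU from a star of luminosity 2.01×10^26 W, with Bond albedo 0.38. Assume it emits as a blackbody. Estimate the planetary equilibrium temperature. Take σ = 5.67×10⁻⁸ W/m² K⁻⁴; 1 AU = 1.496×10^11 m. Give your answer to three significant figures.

103 K

Orbital distance: d = 4.18 AU = 6.253×10^11 m.
Flux at the orbit: S = L/(4πd²) = 2.01×10^26/(4π·(6.25×10^11)²) = 40.90 W/m².
Averaging over the sphere, the absorbed flux is S(1−α)/4 = 6.340 W/m².
Balancing against σT⁴: T = (6.340/5.67×10⁻⁸)^(1/4) = 102.8 K.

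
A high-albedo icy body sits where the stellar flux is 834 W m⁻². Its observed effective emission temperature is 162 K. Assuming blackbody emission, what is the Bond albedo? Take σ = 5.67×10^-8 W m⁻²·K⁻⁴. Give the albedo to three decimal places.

Energy balance: S(1−α)/4 = σT⁴, so 1−α = 4σT⁴/S.
4σT⁴ = 4·5.67×10⁻⁸·(162)⁴ = 156.2 W m⁻².
Hence α = 1 − 156.2/834.0 = 0.8127.

0.813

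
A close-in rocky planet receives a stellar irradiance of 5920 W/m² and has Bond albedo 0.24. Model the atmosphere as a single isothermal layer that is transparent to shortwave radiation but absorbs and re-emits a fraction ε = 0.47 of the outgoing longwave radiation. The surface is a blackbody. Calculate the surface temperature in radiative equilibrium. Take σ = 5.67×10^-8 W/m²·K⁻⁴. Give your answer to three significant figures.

401 K

The planet radiates to space at T_e = [S(1−α)/(4σ)]^(1/4) = 375.3 K.
Surface balance with a leaky layer gives σT_s⁴ = σT_e⁴·2/(2−ε), so T_s = T_e·[2/(2−0.47)]^(1/4) = 401.3 K.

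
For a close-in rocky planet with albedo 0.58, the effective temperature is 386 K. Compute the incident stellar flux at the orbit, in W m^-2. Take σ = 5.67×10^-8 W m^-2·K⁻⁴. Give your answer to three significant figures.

12000 W m^-2

From S(1−α)/4 = σT⁴: S = 4σT⁴/(1−α).
The emitted flux is σT⁴ = 1259 W m^-2.
So S = 4×1259/(1−0.58) = 11990 W m^-2.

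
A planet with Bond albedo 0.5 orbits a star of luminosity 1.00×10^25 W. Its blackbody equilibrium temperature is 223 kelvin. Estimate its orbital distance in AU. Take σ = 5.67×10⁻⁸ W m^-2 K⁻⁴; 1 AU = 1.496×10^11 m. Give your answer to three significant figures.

0.178 AU

Required flux: S = 4σT⁴/(1−α) = 1122 W m^-2.
From L = 4πd²S, d = √(1.00×10^25/(4π·1122)) = 2.663×10^10 m = 0.1780 AU.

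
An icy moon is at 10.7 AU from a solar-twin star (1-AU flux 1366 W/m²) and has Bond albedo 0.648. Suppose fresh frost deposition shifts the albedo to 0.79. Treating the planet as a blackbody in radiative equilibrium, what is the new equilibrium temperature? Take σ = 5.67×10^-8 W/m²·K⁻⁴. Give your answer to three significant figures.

Irradiance scales as 1/d², so S = 1366 W/m² × (1/10.7)² = 11.93 W/m².
T₂ = [S(1−α₂)/(4σ)]^(1/4) = [11.93·0.21/(4σ)]^(1/4) = 57.65 K.

57.7 kelvin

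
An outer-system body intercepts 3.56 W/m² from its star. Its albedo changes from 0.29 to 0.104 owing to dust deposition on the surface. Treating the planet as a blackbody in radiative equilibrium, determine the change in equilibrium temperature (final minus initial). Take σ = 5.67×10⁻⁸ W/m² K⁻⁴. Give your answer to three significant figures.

Before: T₁ = [3.560·0.71/(4σ)]^(1/4) = 57.78 K.
With α = 0.104, T₂ = 61.24 K.
ΔT = T₂ − T₁ = 3.461 K.

3.46 K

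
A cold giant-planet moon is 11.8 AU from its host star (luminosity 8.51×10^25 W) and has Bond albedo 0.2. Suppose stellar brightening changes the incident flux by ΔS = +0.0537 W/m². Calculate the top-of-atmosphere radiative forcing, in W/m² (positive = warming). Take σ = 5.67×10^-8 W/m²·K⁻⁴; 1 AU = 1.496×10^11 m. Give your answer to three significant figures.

0.0107 W/m²

Orbital distance: d = 11.8 AU = 1.765×10^12 m.
Flux at the orbit: S = L/(4πd²) = 8.51×10^25/(4π·(1.77×10^12)²) = 2.173 W/m².
ΔF = Δ[S(1−α)]/4 = (1−0.2)·+0.0537/4 = 0.01074 W/m².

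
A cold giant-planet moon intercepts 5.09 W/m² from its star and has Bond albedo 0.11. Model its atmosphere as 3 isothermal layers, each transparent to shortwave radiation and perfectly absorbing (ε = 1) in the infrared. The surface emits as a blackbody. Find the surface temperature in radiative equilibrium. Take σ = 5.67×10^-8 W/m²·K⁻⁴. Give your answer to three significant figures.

OLR = S(1−α)/4 = 1.133 W/m²; the top layer radiates at T_e = 66.85 K.
Layer-by-layer balance gives σT_s⁴ = (N+1)σT_e⁴, so T_s = 4^¼·66.85 = 94.54 K.

94.5 K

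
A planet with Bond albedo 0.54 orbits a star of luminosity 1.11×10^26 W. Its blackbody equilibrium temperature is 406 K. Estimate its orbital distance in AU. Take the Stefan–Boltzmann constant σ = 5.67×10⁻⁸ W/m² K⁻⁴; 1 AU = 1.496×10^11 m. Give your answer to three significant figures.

Energy balance gives S = 4σT⁴/(1−α) = 13400 W/m².
S = L/(4πd²) → d = √(L/4πS) = √(1.11×10^26/(4π·13400)) = 2.568×10^10 m = 0.1716 AU.

0.172 AU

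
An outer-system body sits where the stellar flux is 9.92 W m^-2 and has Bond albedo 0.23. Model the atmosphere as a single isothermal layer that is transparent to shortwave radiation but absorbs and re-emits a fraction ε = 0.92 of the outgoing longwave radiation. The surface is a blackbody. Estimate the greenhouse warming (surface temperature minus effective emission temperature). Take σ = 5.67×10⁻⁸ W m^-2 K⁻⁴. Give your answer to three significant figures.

12.7 K

At the top of the atmosphere, σT_e⁴ = S(1−α)/4 = 1.910 W m^-2, giving T_e = 76.18 K.
Surface balance with a leaky layer gives σT_s⁴ = σT_e⁴·2/(2−ε), so T_s = T_e·[2/(2−0.92)]^(1/4) = 88.87 K.
T_s − T_e = 88.87 − 76.18 = 12.69 K.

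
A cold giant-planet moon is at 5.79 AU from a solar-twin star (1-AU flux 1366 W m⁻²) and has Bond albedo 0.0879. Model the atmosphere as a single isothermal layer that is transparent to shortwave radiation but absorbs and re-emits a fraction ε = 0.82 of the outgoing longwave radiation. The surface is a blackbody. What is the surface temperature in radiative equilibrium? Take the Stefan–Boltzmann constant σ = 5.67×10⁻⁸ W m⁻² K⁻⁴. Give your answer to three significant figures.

129 K

Irradiance scales as 1/d², so S = 1366 W m⁻² × (1/5.79)² = 40.75 W m⁻².
Effective emission temperature (TOA balance): σT_e⁴ = S(1−α)/4 = 9.291 W m⁻² → T_e = 113.1 K.
Surface balance with a leaky layer gives σT_s⁴ = σT_e⁴·2/(2−ε), so T_s = T_e·[2/(2−0.82)]^(1/4) = 129.1 K.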